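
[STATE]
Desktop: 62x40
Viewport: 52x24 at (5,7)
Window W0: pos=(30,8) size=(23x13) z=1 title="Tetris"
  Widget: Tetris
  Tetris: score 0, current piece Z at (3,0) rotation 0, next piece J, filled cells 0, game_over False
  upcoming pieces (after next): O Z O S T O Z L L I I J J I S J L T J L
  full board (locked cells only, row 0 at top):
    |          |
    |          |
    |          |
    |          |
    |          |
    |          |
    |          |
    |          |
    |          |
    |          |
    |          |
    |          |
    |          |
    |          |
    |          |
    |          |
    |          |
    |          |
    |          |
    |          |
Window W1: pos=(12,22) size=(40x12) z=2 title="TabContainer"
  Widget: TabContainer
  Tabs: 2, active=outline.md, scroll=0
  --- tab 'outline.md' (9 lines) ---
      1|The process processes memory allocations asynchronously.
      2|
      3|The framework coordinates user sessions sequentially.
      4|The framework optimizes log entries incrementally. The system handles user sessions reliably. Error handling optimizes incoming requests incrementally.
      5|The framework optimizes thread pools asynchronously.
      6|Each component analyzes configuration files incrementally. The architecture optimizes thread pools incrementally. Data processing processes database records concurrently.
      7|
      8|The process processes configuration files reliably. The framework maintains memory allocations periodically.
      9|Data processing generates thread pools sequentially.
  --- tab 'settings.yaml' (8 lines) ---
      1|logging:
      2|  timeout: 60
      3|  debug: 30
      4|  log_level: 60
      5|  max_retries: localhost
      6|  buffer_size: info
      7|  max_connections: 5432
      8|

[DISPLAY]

                                                    
                         ┏━━━━━━━━━━━━━━━━━━━━━┓    
                         ┃ Tetris              ┃    
                         ┠─────────────────────┨    
                         ┃          │Next:     ┃    
                         ┃          │█         ┃    
                         ┃          │███       ┃    
                         ┃          │          ┃    
                         ┃          │          ┃    
                         ┃          │          ┃    
                         ┃          │Score:    ┃    
                         ┃          │0         ┃    
                         ┃          │          ┃    
                         ┗━━━━━━━━━━━━━━━━━━━━━┛    
                                                    
       ┏━━━━━━━━━━━━━━━━━━━━━━━━━━━━━━━━━━━━━━┓     
       ┃ TabContainer                         ┃     
       ┠──────────────────────────────────────┨     
       ┃[outline.md]│ settings.yaml           ┃     
       ┃──────────────────────────────────────┃     
       ┃The process processes memory allocatio┃     
       ┃                                      ┃     
       ┃The framework coordinates user session┃     
       ┃The framework optimizes log entries in┃     


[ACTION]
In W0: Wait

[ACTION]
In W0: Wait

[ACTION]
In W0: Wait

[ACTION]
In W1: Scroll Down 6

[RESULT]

                                                    
                         ┏━━━━━━━━━━━━━━━━━━━━━┓    
                         ┃ Tetris              ┃    
                         ┠─────────────────────┨    
                         ┃          │Next:     ┃    
                         ┃          │█         ┃    
                         ┃          │███       ┃    
                         ┃          │          ┃    
                         ┃          │          ┃    
                         ┃          │          ┃    
                         ┃          │Score:    ┃    
                         ┃          │0         ┃    
                         ┃          │          ┃    
                         ┗━━━━━━━━━━━━━━━━━━━━━┛    
                                                    
       ┏━━━━━━━━━━━━━━━━━━━━━━━━━━━━━━━━━━━━━━┓     
       ┃ TabContainer                         ┃     
       ┠──────────────────────────────────────┨     
       ┃[outline.md]│ settings.yaml           ┃     
       ┃──────────────────────────────────────┃     
       ┃                                      ┃     
       ┃The process processes configuration fi┃     
       ┃Data processing generates thread pools┃     
       ┃                                      ┃     


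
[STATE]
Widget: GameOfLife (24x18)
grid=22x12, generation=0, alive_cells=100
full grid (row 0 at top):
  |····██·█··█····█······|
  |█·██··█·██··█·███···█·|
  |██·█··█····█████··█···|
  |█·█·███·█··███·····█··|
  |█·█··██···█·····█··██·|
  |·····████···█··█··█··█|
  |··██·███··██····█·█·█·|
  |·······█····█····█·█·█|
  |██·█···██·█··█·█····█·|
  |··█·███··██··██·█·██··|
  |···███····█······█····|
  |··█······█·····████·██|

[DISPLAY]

Gen: 0                  
····██·█··█····█······  
█·██··█·██··█·███···█·  
██·█··█····█████··█···  
█·█·███·█··███·····█··  
█·█··██···█·····█··██·  
·····████···█··█··█··█  
··██·███··██····█·█·█·  
·······█····█····█·█·█  
██·█···██·█··█·█····█·  
··█·███··██··██·█·██··  
···███····█······█····  
··█······█·····████·██  
                        
                        
                        
                        
                        


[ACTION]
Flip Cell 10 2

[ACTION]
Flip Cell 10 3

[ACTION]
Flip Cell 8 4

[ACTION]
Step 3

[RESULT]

Gen: 3                  
·█··██·········███····  
······█············█··  
█···█··········█···█··  
·████··███····█····██·  
····█··██·█···█·······  
··█··█·██··████·██··██  
·█·█·██·█·█·█·······██  
██····████··········██  
··██····██··········██  
·█····██·██········██·  
·██·████·██·······██··  
·███······█···········  
                        
                        
                        
                        
                        


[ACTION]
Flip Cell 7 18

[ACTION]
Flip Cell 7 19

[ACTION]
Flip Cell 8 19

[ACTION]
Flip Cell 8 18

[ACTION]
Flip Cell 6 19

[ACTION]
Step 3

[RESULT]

Gen: 6                  
··················█···  
··██···█·········███··  
·███··█████··█·████···  
█·█····█···███·█··█·█·  
███·········█·····██··  
█·█·····█···█·█···██··  
·███·····█··███·······  
·█········█···········  
█·█··█················  
···██··············██·  
█····█············█···  
·██················██·  
                        
                        
                        
                        
                        


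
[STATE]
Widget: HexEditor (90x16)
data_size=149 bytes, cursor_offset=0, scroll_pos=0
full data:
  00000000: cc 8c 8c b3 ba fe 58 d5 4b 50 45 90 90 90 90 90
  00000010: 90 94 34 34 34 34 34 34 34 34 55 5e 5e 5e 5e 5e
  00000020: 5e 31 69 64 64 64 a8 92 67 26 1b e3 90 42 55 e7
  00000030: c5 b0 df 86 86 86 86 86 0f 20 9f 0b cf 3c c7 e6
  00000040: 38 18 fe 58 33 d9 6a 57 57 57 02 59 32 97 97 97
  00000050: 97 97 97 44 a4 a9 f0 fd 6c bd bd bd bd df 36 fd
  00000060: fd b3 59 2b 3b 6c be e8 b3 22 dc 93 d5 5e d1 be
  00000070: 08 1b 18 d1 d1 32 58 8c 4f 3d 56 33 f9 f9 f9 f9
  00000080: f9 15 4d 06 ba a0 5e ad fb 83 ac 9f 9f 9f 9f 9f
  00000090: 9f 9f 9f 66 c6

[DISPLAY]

00000000  CC 8c 8c b3 ba fe 58 d5  4b 50 45 90 90 90 90 90  |......X.KPE.....|            
00000010  90 94 34 34 34 34 34 34  34 34 55 5e 5e 5e 5e 5e  |..44444444U^^^^^|            
00000020  5e 31 69 64 64 64 a8 92  67 26 1b e3 90 42 55 e7  |^1iddd..g&...BU.|            
00000030  c5 b0 df 86 86 86 86 86  0f 20 9f 0b cf 3c c7 e6  |......... ...<..|            
00000040  38 18 fe 58 33 d9 6a 57  57 57 02 59 32 97 97 97  |8..X3.jWWW.Y2...|            
00000050  97 97 97 44 a4 a9 f0 fd  6c bd bd bd bd df 36 fd  |...D....l.....6.|            
00000060  fd b3 59 2b 3b 6c be e8  b3 22 dc 93 d5 5e d1 be  |..Y+;l..."...^..|            
00000070  08 1b 18 d1 d1 32 58 8c  4f 3d 56 33 f9 f9 f9 f9  |.....2X.O=V3....|            
00000080  f9 15 4d 06 ba a0 5e ad  fb 83 ac 9f 9f 9f 9f 9f  |..M...^.........|            
00000090  9f 9f 9f 66 c6                                    |...f.           |            
                                                                                          
                                                                                          
                                                                                          
                                                                                          
                                                                                          
                                                                                          


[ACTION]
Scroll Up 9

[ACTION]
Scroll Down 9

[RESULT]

00000090  9f 9f 9f 66 c6                                    |...f.           |            
                                                                                          
                                                                                          
                                                                                          
                                                                                          
                                                                                          
                                                                                          
                                                                                          
                                                                                          
                                                                                          
                                                                                          
                                                                                          
                                                                                          
                                                                                          
                                                                                          
                                                                                          


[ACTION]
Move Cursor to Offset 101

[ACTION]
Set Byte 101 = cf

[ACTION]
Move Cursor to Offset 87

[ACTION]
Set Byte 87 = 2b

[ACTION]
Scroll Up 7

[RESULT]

00000020  5e 31 69 64 64 64 a8 92  67 26 1b e3 90 42 55 e7  |^1iddd..g&...BU.|            
00000030  c5 b0 df 86 86 86 86 86  0f 20 9f 0b cf 3c c7 e6  |......... ...<..|            
00000040  38 18 fe 58 33 d9 6a 57  57 57 02 59 32 97 97 97  |8..X3.jWWW.Y2...|            
00000050  97 97 97 44 a4 a9 f0 2B  6c bd bd bd bd df 36 fd  |...D...+l.....6.|            
00000060  fd b3 59 2b 3b cf be e8  b3 22 dc 93 d5 5e d1 be  |..Y+;...."...^..|            
00000070  08 1b 18 d1 d1 32 58 8c  4f 3d 56 33 f9 f9 f9 f9  |.....2X.O=V3....|            
00000080  f9 15 4d 06 ba a0 5e ad  fb 83 ac 9f 9f 9f 9f 9f  |..M...^.........|            
00000090  9f 9f 9f 66 c6                                    |...f.           |            
                                                                                          
                                                                                          
                                                                                          
                                                                                          
                                                                                          
                                                                                          
                                                                                          
                                                                                          


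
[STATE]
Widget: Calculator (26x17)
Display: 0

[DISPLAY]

                         0
┌───┬───┬───┬───┐         
│ 7 │ 8 │ 9 │ ÷ │         
├───┼───┼───┼───┤         
│ 4 │ 5 │ 6 │ × │         
├───┼───┼───┼───┤         
│ 1 │ 2 │ 3 │ - │         
├───┼───┼───┼───┤         
│ 0 │ . │ = │ + │         
├───┼───┼───┼───┤         
│ C │ MC│ MR│ M+│         
└───┴───┴───┴───┘         
                          
                          
                          
                          
                          


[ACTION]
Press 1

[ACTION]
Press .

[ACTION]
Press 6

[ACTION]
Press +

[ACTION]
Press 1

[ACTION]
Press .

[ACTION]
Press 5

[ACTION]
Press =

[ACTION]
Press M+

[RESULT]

                       3.1
┌───┬───┬───┬───┐         
│ 7 │ 8 │ 9 │ ÷ │         
├───┼───┼───┼───┤         
│ 4 │ 5 │ 6 │ × │         
├───┼───┼───┼───┤         
│ 1 │ 2 │ 3 │ - │         
├───┼───┼───┼───┤         
│ 0 │ . │ = │ + │         
├───┼───┼───┼───┤         
│ C │ MC│ MR│ M+│         
└───┴───┴───┴───┘         
                          
                          
                          
                          
                          


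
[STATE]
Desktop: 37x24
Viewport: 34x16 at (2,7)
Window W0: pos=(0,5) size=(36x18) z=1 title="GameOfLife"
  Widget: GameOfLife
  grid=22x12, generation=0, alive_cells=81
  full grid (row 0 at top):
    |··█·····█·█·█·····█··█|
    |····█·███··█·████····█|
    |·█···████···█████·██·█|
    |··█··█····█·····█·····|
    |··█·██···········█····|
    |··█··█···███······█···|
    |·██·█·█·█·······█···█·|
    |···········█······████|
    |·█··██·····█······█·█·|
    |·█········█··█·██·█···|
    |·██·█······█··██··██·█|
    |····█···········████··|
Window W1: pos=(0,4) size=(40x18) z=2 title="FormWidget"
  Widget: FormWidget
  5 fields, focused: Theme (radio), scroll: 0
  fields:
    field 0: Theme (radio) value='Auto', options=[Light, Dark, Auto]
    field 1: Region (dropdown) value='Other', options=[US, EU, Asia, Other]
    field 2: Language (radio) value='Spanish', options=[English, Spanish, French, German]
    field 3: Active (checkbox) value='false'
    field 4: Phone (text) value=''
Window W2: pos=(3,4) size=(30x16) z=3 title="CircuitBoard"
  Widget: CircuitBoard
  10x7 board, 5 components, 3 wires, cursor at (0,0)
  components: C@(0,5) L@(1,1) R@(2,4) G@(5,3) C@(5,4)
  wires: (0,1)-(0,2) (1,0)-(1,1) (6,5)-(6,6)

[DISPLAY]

 ┃   0 1 2 3 4 5 6 7 8 9      ┃k  
 ┃0  [.]  · ─ ·           C   ┃   
 ┃                            ┃pan
 ┃1   · ─ L                   ┃   
 ┃                            ┃   
 ┃2                   R       ┃   
 ┃                            ┃   
 ┃3                           ┃   
 ┃                            ┃   
 ┃4                           ┃   
 ┃                            ┃   
 ┃5               G   C       ┃   
 ┗━━━━━━━━━━━━━━━━━━━━━━━━━━━━┛   
                                  
━━━━━━━━━━━━━━━━━━━━━━━━━━━━━━━━━━
━━━━━━━━━━━━━━━━━━━━━━━━━━━━━━━━━┛


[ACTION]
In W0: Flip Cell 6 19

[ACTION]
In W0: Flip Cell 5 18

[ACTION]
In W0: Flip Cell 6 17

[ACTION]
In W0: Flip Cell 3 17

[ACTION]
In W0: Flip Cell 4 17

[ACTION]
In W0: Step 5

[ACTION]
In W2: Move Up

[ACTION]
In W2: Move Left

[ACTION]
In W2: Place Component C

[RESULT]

 ┃   0 1 2 3 4 5 6 7 8 9      ┃k  
 ┃0  [C]  · ─ ·           C   ┃   
 ┃                            ┃pan
 ┃1   · ─ L                   ┃   
 ┃                            ┃   
 ┃2                   R       ┃   
 ┃                            ┃   
 ┃3                           ┃   
 ┃                            ┃   
 ┃4                           ┃   
 ┃                            ┃   
 ┃5               G   C       ┃   
 ┗━━━━━━━━━━━━━━━━━━━━━━━━━━━━┛   
                                  
━━━━━━━━━━━━━━━━━━━━━━━━━━━━━━━━━━
━━━━━━━━━━━━━━━━━━━━━━━━━━━━━━━━━┛


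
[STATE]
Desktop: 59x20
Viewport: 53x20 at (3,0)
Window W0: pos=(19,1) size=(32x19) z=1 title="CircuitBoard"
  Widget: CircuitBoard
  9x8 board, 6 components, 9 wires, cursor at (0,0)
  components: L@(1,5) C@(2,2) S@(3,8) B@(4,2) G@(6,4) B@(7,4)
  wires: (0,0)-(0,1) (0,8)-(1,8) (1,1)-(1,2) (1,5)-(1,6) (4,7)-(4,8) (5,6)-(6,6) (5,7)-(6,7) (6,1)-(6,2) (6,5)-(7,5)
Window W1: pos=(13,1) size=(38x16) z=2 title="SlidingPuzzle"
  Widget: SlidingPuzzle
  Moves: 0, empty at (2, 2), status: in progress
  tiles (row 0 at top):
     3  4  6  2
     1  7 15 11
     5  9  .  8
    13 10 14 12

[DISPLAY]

                                                     
          ┏━━━━━━━━━━━━━━━━━━━━━━━━━━━━━━━━━━━━┓     
          ┃ SlidingPuzzle                      ┃     
          ┠────────────────────────────────────┨     
          ┃┌────┬────┬────┬────┐               ┃     
          ┃│  3 │  4 │  6 │  2 │               ┃     
          ┃├────┼────┼────┼────┤               ┃     
          ┃│  1 │  7 │ 15 │ 11 │               ┃     
          ┃├────┼────┼────┼────┤               ┃     
          ┃│  5 │  9 │    │  8 │               ┃     
          ┃├────┼────┼────┼────┤               ┃     
          ┃│ 13 │ 10 │ 14 │ 12 │               ┃     
          ┃└────┴────┴────┴────┘               ┃     
          ┃Moves: 0                            ┃     
          ┃                                    ┃     
          ┃                                    ┃     
          ┗━━━━━━━━━━━━━━━━━━━━━━━━━━━━━━━━━━━━┛     
                ┃6       · ─ ·       G   ·   · ┃     
                ┃                        │     ┃     
                ┗━━━━━━━━━━━━━━━━━━━━━━━━━━━━━━┛     


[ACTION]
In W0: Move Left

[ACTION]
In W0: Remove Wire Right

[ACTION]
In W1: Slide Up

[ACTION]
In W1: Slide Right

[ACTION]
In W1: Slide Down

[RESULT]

                                                     
          ┏━━━━━━━━━━━━━━━━━━━━━━━━━━━━━━━━━━━━┓     
          ┃ SlidingPuzzle                      ┃     
          ┠────────────────────────────────────┨     
          ┃┌────┬────┬────┬────┐               ┃     
          ┃│  3 │  4 │  6 │  2 │               ┃     
          ┃├────┼────┼────┼────┤               ┃     
          ┃│  1 │  7 │ 15 │ 11 │               ┃     
          ┃├────┼────┼────┼────┤               ┃     
          ┃│  5 │    │ 14 │  8 │               ┃     
          ┃├────┼────┼────┼────┤               ┃     
          ┃│ 13 │  9 │ 10 │ 12 │               ┃     
          ┃└────┴────┴────┴────┘               ┃     
          ┃Moves: 3                            ┃     
          ┃                                    ┃     
          ┃                                    ┃     
          ┗━━━━━━━━━━━━━━━━━━━━━━━━━━━━━━━━━━━━┛     
                ┃6       · ─ ·       G   ·   · ┃     
                ┃                        │     ┃     
                ┗━━━━━━━━━━━━━━━━━━━━━━━━━━━━━━┛     


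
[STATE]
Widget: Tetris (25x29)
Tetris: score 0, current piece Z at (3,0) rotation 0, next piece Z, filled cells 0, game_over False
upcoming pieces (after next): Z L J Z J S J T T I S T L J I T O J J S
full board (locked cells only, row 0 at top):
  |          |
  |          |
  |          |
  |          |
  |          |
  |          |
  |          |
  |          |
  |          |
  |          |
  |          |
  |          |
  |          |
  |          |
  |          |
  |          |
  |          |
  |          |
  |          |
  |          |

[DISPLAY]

   ▓▓     │Next:         
    ▓▓    │▓▓            
          │ ▓▓           
          │              
          │              
          │              
          │Score:        
          │0             
          │              
          │              
          │              
          │              
          │              
          │              
          │              
          │              
          │              
          │              
          │              
          │              
          │              
          │              
          │              
          │              
          │              
          │              
          │              
          │              
          │              


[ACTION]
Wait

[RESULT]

          │Next:         
   ▓▓     │▓▓            
    ▓▓    │ ▓▓           
          │              
          │              
          │              
          │Score:        
          │0             
          │              
          │              
          │              
          │              
          │              
          │              
          │              
          │              
          │              
          │              
          │              
          │              
          │              
          │              
          │              
          │              
          │              
          │              
          │              
          │              
          │              


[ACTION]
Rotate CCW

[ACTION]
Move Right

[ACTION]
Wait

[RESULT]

          │Next:         
          │▓▓            
     ▓    │ ▓▓           
    ▓▓    │              
    ▓     │              
          │              
          │Score:        
          │0             
          │              
          │              
          │              
          │              
          │              
          │              
          │              
          │              
          │              
          │              
          │              
          │              
          │              
          │              
          │              
          │              
          │              
          │              
          │              
          │              
          │              


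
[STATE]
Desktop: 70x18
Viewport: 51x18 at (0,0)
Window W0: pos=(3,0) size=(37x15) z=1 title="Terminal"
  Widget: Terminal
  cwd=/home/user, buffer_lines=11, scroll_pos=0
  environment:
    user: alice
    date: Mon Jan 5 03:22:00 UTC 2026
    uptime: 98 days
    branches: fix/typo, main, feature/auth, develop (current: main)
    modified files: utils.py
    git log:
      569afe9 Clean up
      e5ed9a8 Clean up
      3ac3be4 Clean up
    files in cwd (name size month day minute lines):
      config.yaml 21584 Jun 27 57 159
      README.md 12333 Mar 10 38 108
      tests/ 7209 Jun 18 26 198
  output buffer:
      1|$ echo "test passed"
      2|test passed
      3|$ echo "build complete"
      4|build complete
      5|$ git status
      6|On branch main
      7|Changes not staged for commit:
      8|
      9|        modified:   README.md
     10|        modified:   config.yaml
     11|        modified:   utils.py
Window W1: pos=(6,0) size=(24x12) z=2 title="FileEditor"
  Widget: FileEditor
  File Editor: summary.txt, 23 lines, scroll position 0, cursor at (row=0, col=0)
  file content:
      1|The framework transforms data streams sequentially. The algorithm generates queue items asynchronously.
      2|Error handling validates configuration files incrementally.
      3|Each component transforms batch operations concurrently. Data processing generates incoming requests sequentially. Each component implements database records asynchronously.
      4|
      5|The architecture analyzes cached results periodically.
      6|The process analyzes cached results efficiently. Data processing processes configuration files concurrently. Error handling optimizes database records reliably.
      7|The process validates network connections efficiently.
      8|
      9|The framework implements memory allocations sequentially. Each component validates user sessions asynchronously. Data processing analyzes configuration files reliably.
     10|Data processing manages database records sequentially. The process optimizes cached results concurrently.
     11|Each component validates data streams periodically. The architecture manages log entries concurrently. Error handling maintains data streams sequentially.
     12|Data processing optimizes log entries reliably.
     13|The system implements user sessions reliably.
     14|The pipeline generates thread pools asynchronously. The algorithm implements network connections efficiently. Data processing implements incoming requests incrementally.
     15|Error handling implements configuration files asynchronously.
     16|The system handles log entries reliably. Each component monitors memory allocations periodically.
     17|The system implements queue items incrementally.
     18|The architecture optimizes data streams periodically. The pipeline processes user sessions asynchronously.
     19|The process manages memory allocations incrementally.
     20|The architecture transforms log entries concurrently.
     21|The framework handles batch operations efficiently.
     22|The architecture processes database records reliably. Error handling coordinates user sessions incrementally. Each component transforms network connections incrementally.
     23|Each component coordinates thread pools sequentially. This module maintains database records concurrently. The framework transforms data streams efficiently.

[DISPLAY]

   ┏━━┏━━━━━━━━━━━━━━━━━━━━━━┓━━━━━━━━━┓           
   ┃ T┃ FileEditor           ┃         ┃           
   ┠──┠──────────────────────┨─────────┨           
   ┃$ ┃█he framework transfo▲┃         ┃           
   ┃te┃Error handling valida█┃         ┃           
   ┃$ ┃Each component transf░┃         ┃           
   ┃bu┃                     ░┃         ┃           
   ┃$ ┃The architecture anal░┃         ┃           
   ┃On┃The process analyzes ░┃         ┃           
   ┃Ch┃The process validates░┃mit:     ┃           
   ┃  ┃                     ▼┃         ┃           
   ┃  ┗━━━━━━━━━━━━━━━━━━━━━━┛.md      ┃           
   ┃        modified:   config.yaml    ┃           
   ┃        modified:   utils.py       ┃           
   ┗━━━━━━━━━━━━━━━━━━━━━━━━━━━━━━━━━━━┛           
                                                   
                                                   
                                                   


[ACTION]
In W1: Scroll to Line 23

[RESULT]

   ┏━━┏━━━━━━━━━━━━━━━━━━━━━━┓━━━━━━━━━┓           
   ┃ T┃ FileEditor           ┃         ┃           
   ┠──┠──────────────────────┨─────────┨           
   ┃$ ┃The system handles lo▲┃         ┃           
   ┃te┃The system implements░┃         ┃           
   ┃$ ┃The architecture opti░┃         ┃           
   ┃bu┃The process manages m░┃         ┃           
   ┃$ ┃The architecture tran░┃         ┃           
   ┃On┃The framework handles░┃         ┃           
   ┃Ch┃The architecture proc█┃mit:     ┃           
   ┃  ┃Each component coordi▼┃         ┃           
   ┃  ┗━━━━━━━━━━━━━━━━━━━━━━┛.md      ┃           
   ┃        modified:   config.yaml    ┃           
   ┃        modified:   utils.py       ┃           
   ┗━━━━━━━━━━━━━━━━━━━━━━━━━━━━━━━━━━━┛           
                                                   
                                                   
                                                   


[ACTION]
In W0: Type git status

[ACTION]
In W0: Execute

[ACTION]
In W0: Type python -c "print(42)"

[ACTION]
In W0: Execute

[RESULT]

   ┏━━┏━━━━━━━━━━━━━━━━━━━━━━┓━━━━━━━━━┓           
   ┃ T┃ FileEditor           ┃         ┃           
   ┠──┠──────────────────────┨─────────┨           
   ┃  ┃The system handles lo▲┃.md      ┃           
   ┃  ┃The system implements░┃.yaml    ┃           
   ┃  ┃The architecture opti░┃py       ┃           
   ┃$ ┃The process manages m░┃         ┃           
   ┃On┃The architecture tran░┃         ┃           
   ┃Ch┃The framework handles░┃mit:     ┃           
   ┃  ┃The architecture proc█┃         ┃           
   ┃  ┃Each component coordi▼┃py       ┃           
   ┃$ ┗━━━━━━━━━━━━━━━━━━━━━━┛         ┃           
   ┃42                                 ┃           
   ┃$ █                                ┃           
   ┗━━━━━━━━━━━━━━━━━━━━━━━━━━━━━━━━━━━┛           
                                                   
                                                   
                                                   


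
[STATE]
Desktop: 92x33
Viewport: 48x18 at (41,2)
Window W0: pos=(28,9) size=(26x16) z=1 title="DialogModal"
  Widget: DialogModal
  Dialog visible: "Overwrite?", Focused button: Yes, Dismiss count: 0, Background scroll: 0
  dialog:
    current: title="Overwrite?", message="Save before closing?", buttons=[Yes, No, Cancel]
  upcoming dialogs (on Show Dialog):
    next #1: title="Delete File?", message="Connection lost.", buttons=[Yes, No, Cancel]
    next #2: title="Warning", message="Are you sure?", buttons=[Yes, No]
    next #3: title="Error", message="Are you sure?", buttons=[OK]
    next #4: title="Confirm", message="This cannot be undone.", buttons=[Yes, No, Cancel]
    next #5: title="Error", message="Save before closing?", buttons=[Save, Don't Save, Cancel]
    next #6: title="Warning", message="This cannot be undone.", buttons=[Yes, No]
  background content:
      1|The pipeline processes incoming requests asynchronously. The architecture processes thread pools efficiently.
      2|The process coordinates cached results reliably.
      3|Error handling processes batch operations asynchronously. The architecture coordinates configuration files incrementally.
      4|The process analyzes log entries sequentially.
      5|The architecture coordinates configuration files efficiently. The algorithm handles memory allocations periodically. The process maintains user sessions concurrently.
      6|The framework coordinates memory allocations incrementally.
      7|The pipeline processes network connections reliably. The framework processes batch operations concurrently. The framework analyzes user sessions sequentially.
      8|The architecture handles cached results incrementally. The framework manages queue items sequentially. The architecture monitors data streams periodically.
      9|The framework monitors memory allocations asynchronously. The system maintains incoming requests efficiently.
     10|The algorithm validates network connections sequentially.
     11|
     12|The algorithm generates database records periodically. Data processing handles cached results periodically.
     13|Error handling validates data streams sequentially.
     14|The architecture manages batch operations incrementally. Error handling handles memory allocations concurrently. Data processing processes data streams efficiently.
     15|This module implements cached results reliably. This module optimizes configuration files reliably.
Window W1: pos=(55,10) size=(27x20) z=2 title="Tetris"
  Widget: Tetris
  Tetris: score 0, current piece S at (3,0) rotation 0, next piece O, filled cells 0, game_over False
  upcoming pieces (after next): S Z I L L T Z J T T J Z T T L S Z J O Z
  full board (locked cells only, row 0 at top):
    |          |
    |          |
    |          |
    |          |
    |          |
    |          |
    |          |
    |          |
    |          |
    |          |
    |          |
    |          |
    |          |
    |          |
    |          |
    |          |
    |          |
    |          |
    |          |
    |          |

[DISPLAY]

                                                
                                                
                                                
                                                
                                                
                                                
                                                
━━━━━━━━━━━━┓                                   
            ┃ ┏━━━━━━━━━━━━━━━━━━━━━━━━━┓       
────────────┨ ┃ Tetris                  ┃       
 processes i┃ ┠─────────────────────────┨       
coordinates ┃ ┃          │Next:         ┃       
ng processes┃ ┃          │▓▓            ┃       
─────────┐og┃ ┃          │▓▓            ┃       
rite?    │in┃ ┃          │              ┃       
re closin│te┃ ┃          │              ┃       
   Cancel│ n┃ ┃          │              ┃       
─────────┘es┃ ┃          │Score:        ┃       


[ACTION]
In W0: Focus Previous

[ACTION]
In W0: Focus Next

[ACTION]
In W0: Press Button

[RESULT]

                                                
                                                
                                                
                                                
                                                
                                                
                                                
━━━━━━━━━━━━┓                                   
            ┃ ┏━━━━━━━━━━━━━━━━━━━━━━━━━┓       
────────────┨ ┃ Tetris                  ┃       
 processes i┃ ┠─────────────────────────┨       
coordinates ┃ ┃          │Next:         ┃       
ng processes┃ ┃          │▓▓            ┃       
analyzes log┃ ┃          │▓▓            ┃       
ture coordin┃ ┃          │              ┃       
k coordinate┃ ┃          │              ┃       
 processes n┃ ┃          │              ┃       
ture handles┃ ┃          │Score:        ┃       


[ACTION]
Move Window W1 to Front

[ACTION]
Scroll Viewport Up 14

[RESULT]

                                                
                                                
                                                
                                                
                                                
                                                
                                                
                                                
                                                
━━━━━━━━━━━━┓                                   
            ┃ ┏━━━━━━━━━━━━━━━━━━━━━━━━━┓       
────────────┨ ┃ Tetris                  ┃       
 processes i┃ ┠─────────────────────────┨       
coordinates ┃ ┃          │Next:         ┃       
ng processes┃ ┃          │▓▓            ┃       
analyzes log┃ ┃          │▓▓            ┃       
ture coordin┃ ┃          │              ┃       
k coordinate┃ ┃          │              ┃       


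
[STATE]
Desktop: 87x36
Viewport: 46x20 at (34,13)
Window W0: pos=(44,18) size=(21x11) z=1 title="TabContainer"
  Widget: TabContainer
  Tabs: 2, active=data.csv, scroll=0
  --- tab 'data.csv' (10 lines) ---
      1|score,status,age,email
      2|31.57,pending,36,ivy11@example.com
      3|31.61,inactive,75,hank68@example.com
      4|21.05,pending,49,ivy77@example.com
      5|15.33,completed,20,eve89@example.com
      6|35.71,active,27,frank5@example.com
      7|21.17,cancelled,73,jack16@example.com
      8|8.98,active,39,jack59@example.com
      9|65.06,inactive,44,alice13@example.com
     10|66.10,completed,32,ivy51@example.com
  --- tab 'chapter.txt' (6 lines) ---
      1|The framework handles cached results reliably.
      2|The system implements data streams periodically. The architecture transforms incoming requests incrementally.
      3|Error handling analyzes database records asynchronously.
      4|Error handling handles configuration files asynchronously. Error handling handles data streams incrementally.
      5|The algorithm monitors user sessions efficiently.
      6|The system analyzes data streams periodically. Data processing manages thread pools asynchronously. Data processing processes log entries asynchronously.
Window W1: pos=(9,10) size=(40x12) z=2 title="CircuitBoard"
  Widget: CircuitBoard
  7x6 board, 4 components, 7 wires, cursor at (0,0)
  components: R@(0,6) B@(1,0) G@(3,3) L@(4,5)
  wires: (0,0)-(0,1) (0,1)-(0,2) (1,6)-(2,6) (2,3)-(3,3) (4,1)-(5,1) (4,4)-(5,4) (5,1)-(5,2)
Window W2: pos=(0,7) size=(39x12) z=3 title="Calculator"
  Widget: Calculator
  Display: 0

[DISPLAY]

    ┃         ┃                               
    ┃         ┃                               
    ┃         ┃                               
    ┃         ┃                               
    ┃         ┃                               
━━━━┛         ┃━━━━━━━━━━━━━━━┓               
              ┃Container      ┃               
              ┃───────────────┨               
━━━━━━━━━━━━━━┛a.csv]│ chapter┃               
          ┃───────────────────┃               
          ┃score,status,age,em┃               
          ┃31.57,pending,36,iv┃               
          ┃31.61,inactive,75,h┃               
          ┃21.05,pending,49,iv┃               
          ┃15.33,completed,20,┃               
          ┗━━━━━━━━━━━━━━━━━━━┛               
                                              
                                              
                                              
                                              


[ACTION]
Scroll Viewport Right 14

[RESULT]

       ┃                                      
       ┃                                      
       ┃                                      
       ┃                                      
       ┃                                      
       ┃━━━━━━━━━━━━━━━┓                      
       ┃Container      ┃                      
       ┃───────────────┨                      
━━━━━━━┛a.csv]│ chapter┃                      
   ┃───────────────────┃                      
   ┃score,status,age,em┃                      
   ┃31.57,pending,36,iv┃                      
   ┃31.61,inactive,75,h┃                      
   ┃21.05,pending,49,iv┃                      
   ┃15.33,completed,20,┃                      
   ┗━━━━━━━━━━━━━━━━━━━┛                      
                                              
                                              
                                              
                                              


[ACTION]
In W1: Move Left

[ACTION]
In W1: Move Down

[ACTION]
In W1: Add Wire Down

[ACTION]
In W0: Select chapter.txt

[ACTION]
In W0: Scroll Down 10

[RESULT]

       ┃                                      
       ┃                                      
       ┃                                      
       ┃                                      
       ┃                                      
       ┃━━━━━━━━━━━━━━━┓                      
       ┃Container      ┃                      
       ┃───────────────┨                      
━━━━━━━┛a.csv │[chapter┃                      
   ┃───────────────────┃                      
   ┃The system analyzes┃                      
   ┃                   ┃                      
   ┃                   ┃                      
   ┃                   ┃                      
   ┃                   ┃                      
   ┗━━━━━━━━━━━━━━━━━━━┛                      
                                              
                                              
                                              
                                              
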